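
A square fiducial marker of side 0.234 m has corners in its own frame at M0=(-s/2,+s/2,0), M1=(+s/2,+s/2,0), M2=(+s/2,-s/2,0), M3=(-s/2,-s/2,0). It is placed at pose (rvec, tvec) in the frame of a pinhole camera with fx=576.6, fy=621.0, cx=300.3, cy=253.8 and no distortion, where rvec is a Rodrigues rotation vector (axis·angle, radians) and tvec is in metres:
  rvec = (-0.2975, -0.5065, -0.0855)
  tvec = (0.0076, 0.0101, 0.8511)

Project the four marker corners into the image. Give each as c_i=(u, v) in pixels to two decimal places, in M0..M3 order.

c0=(242.58, 353.46) c1=(384.09, 339.23) c2=(356.58, 186.11) c3=(221.66, 178.01)

Intrinsics K: fx=576.6, fy=621.0, cx=300.3, cy=253.8
Marker side s = 0.234 m; corners in marker frame (Z=0):
  M0 = (-0.1170, +0.1170, 0)
  M1 = (+0.1170, +0.1170, 0)
  M2 = (+0.1170, -0.1170, 0)
  M3 = (-0.1170, -0.1170, 0)
rvec = (-0.2975, -0.5065, -0.0855), |rvec| = θ = 0.59360 rad = 34.011°
Rodrigues: sinθ=0.55935, 1−cosθ=0.17107; R = I + sinθ·[k]× + (1−cosθ)·[k]×²:
    [+0.87190 +0.15372 -0.46493]
    [-0.00741 +0.95348 +0.30136]
    [+0.48962 -0.25931 +0.83248]
t = (0.0076, 0.0101, 0.8511) m
M0: Pc = R·M0+t = (-0.07643, +0.12252, +0.76347); u = 576.6·(-0.07643)/0.76347 + 300.3 = 242.5799, v = 621.0·(+0.12252)/0.76347 + 253.8 = 353.4598
M1: Pc = R·M1+t = (+0.12760, +0.12079, +0.87805); u = 576.6·(+0.12760)/0.87805 + 300.3 = 384.0917, v = 621.0·(+0.12079)/0.87805 + 253.8 = 339.2291
M2: Pc = R·M2+t = (+0.09163, -0.10232, +0.93873); u = 576.6·(+0.09163)/0.93873 + 300.3 = 356.5808, v = 621.0·(-0.10232)/0.93873 + 253.8 = 186.1087
M3: Pc = R·M3+t = (-0.11240, -0.10059, +0.82415); u = 576.6·(-0.11240)/0.82415 + 300.3 = 221.6633, v = 621.0·(-0.10059)/0.82415 + 253.8 = 178.0051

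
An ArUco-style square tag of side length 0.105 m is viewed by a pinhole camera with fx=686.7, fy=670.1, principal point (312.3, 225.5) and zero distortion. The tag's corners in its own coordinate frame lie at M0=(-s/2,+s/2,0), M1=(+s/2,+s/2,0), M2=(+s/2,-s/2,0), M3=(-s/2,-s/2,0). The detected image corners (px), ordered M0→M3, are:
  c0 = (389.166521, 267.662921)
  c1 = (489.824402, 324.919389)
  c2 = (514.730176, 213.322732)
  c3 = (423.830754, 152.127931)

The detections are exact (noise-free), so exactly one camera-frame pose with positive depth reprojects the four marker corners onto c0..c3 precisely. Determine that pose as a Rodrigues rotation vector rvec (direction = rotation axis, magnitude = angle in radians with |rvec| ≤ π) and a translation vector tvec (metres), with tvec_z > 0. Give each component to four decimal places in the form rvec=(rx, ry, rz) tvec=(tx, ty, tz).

Intrinsics K: fx=686.7, fy=670.1, cx=312.3, cy=225.5
Marker side s = 0.105 m; corners in marker frame (Z=0):
  M0 = (-0.0525, +0.0525, 0)
  M1 = (+0.0525, +0.0525, 0)
  M2 = (+0.0525, -0.0525, 0)
  M3 = (-0.0525, -0.0525, 0)
Detected image corners:
  c0 = (389.166521, 267.662921) px
  c1 = (489.824402, 324.919389) px
  c2 = (514.730176, 213.322732) px
  c3 = (423.830754, 152.127931) px
Planar DLT: solve 8×8 A·h = b for H (H[2,2]=1):
  H  [+1237.33872 -621.13706 +456.78090]
  H  [+737.14138 +902.06450 +238.40144]
  H  [+0.71961 -0.74656 +1.00000]
B = K⁻¹H; ‖b₁‖=1.851550, ‖b₂‖=1.851550; λ = 2/(‖b₁‖+‖b₂‖) = 0.540088, sign → tz>0 ⇒ λ=+0.540088
r₁ = λ·B[:,0] = (+0.79641,+0.46333,+0.38865); r₂ = λ·B[:,1] = (-0.30515,+0.86273,-0.40321)
r₃ = r₁×r₂ = (-0.52212,+0.20252,+0.82848); SVD([r₁ r₂ r₃]) → R = UVᵀ:
  R  [+0.79641 -0.30515 -0.52212]
  R  [+0.46333 +0.86273 +0.20252]
  R  [+0.38865 -0.40321 +0.82848]
t = (+0.11363, +0.01040, +0.54009) m
tr R = 2.487621; θ = arccos((tr R − 1)/2) = 0.732043 rad = 41.943°
axis k = ((R−Rᵀ)₃₂, (R−Rᵀ)₁₃, (R−Rᵀ)₂₁) / (2 sinθ) = (-0.453122, -0.681320, +0.574877)
rvec = θ·k = (-0.331705, -0.498755, +0.420835)

rvec=(-0.3317, -0.4988, 0.4208) tvec=(0.1136, 0.0104, 0.5401)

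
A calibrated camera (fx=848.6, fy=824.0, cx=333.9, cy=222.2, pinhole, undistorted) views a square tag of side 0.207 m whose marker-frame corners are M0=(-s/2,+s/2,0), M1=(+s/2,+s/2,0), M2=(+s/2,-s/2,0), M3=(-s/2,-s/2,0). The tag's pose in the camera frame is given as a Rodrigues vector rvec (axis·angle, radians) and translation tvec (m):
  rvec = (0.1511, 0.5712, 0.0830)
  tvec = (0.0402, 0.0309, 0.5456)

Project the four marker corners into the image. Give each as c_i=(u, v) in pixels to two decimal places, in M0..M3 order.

c0=(264.78, 382.91) c1=(539.85, 458.09) c2=(568.20, 120.07) c3=(271.64, 104.25)

Intrinsics K: fx=848.6, fy=824.0, cx=333.9, cy=222.2
Marker side s = 0.207 m; corners in marker frame (Z=0):
  M0 = (-0.1035, +0.1035, 0)
  M1 = (+0.1035, +0.1035, 0)
  M2 = (+0.1035, -0.1035, 0)
  M3 = (-0.1035, -0.1035, 0)
rvec = (0.1511, 0.5712, 0.0830), |rvec| = θ = 0.59665 rad = 34.185°
Rodrigues: sinθ=0.56187, 1−cosθ=0.17278; R = I + sinθ·[k]× + (1−cosθ)·[k]×²:
    [+0.83830 -0.03627 +0.54399]
    [+0.12005 +0.98558 -0.11928]
    [-0.53182 +0.16530 +0.83057]
t = (0.0402, 0.0309, 0.5456) m
M0: Pc = R·M0+t = (-0.05032, +0.12048, +0.61775); u = 848.6·(-0.05032)/0.61775 + 333.9 = 264.7776, v = 824.0·(+0.12048)/0.61775 + 222.2 = 382.9067
M1: Pc = R·M1+t = (+0.12321, +0.14533, +0.50767); u = 848.6·(+0.12321)/0.50767 + 333.9 = 539.8549, v = 824.0·(+0.14533)/0.50767 + 222.2 = 458.0914
M2: Pc = R·M2+t = (+0.13072, -0.05868, +0.47345); u = 848.6·(+0.13072)/0.47345 + 333.9 = 568.1982, v = 824.0·(-0.05868)/0.47345 + 222.2 = 120.0688
M3: Pc = R·M3+t = (-0.04281, -0.08353, +0.58353); u = 848.6·(-0.04281)/0.58353 + 333.9 = 271.6437, v = 824.0·(-0.08353)/0.58353 + 222.2 = 104.2452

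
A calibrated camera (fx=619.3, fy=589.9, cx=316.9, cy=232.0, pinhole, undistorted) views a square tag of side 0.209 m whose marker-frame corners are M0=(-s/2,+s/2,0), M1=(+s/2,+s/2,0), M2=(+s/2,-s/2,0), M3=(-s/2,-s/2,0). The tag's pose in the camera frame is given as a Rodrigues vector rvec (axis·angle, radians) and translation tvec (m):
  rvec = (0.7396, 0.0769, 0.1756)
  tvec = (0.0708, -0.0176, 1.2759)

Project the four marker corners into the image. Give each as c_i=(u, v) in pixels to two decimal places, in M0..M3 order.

Intrinsics K: fx=619.3, fy=589.9, cx=316.9, cy=232.0
Marker side s = 0.209 m; corners in marker frame (Z=0):
  M0 = (-0.1045, +0.1045, 0)
  M1 = (+0.1045, +0.1045, 0)
  M2 = (+0.1045, -0.1045, 0)
  M3 = (-0.1045, -0.1045, 0)
rvec = (0.7396, 0.0769, 0.1756), |rvec| = θ = 0.76404 rad = 43.776°
Rodrigues: sinθ=0.69184, 1−cosθ=0.27795; R = I + sinθ·[k]× + (1−cosθ)·[k]×²:
    [+0.98250 -0.13193 +0.13147]
    [+0.18609 +0.72486 -0.66328]
    [-0.00779 +0.67614 +0.73673]
t = (0.0708, -0.0176, 1.2759) m
M0: Pc = R·M0+t = (-0.04566, +0.03870, +1.34737); u = 619.3·(-0.04566)/1.34737 + 316.9 = 295.9141, v = 589.9·(+0.03870)/1.34737 + 232.0 = 248.9443
M1: Pc = R·M1+t = (+0.15969, +0.07759, +1.34574); u = 619.3·(+0.15969)/1.34574 + 316.9 = 390.3859, v = 589.9·(+0.07759)/1.34574 + 232.0 = 266.0131
M2: Pc = R·M2+t = (+0.18726, -0.07390, +1.20443); u = 619.3·(+0.18726)/1.20443 + 316.9 = 413.1853, v = 589.9·(-0.07390)/1.20443 + 232.0 = 195.8046
M3: Pc = R·M3+t = (-0.01809, -0.11279, +1.20606); u = 619.3·(-0.01809)/1.20606 + 316.9 = 307.6134, v = 589.9·(-0.11279)/1.20606 + 232.0 = 176.8307

c0=(295.91, 248.94) c1=(390.39, 266.01) c2=(413.19, 195.80) c3=(307.61, 176.83)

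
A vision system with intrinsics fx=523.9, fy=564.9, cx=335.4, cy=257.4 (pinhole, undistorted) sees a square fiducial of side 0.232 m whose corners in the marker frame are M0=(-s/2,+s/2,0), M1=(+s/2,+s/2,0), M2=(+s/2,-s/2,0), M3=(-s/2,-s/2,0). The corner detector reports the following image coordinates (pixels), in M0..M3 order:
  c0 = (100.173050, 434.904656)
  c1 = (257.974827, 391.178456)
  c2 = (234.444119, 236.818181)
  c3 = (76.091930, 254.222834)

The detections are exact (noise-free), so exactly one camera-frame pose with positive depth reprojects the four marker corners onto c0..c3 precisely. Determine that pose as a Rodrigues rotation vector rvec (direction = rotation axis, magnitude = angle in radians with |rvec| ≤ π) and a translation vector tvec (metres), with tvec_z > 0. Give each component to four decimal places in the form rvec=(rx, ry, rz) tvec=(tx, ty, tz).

rvec=(-0.1118, -0.5363, -0.1527) tvec=(-0.2416, 0.0965, 0.7800)

Intrinsics K: fx=523.9, fy=564.9, cx=335.4, cy=257.4
Marker side s = 0.232 m; corners in marker frame (Z=0):
  M0 = (-0.1160, +0.1160, 0)
  M1 = (+0.1160, +0.1160, 0)
  M2 = (+0.1160, -0.1160, 0)
  M3 = (-0.1160, -0.1160, 0)
Detected image corners:
  c0 = (100.173050, 434.904656) px
  c1 = (257.974827, 391.178456) px
  c2 = (234.444119, 236.818181) px
  c3 = (76.091930, 254.222834) px
Planar DLT: solve 8×8 A·h = b for H (H[2,2]=1):
  H  [+792.01360 +88.36819 +173.12188]
  H  [+86.73146 +689.84208 +327.28522]
  H  [+0.66181 -0.08466 +1.00000]
B = K⁻¹H; ‖b₁‖=1.282112, ‖b₂‖=1.282112; λ = 2/(‖b₁‖+‖b₂‖) = 0.779963, sign → tz>0 ⇒ λ=+0.779963
r₁ = λ·B[:,0] = (+0.84866,-0.11545,+0.51619); r₂ = λ·B[:,1] = (+0.17383,+0.98256,-0.06603)
r₃ = r₁×r₂ = (-0.49956,+0.14577,+0.85393); SVD([r₁ r₂ r₃]) → R = UVᵀ:
  R  [+0.84866 +0.17383 -0.49956]
  R  [-0.11545 +0.98256 +0.14577]
  R  [+0.51619 -0.06603 +0.85393]
t = (-0.24159, +0.09649, +0.77996) m
tr R = 2.685143; θ = arccos((tr R − 1)/2) = 0.568756 rad = 32.587°
axis k = ((R−Rᵀ)₃₂, (R−Rᵀ)₁₃, (R−Rᵀ)₂₁) / (2 sinθ) = (-0.196624, -0.942981, -0.268561)
rvec = θ·k = (-0.111831, -0.536327, -0.152746)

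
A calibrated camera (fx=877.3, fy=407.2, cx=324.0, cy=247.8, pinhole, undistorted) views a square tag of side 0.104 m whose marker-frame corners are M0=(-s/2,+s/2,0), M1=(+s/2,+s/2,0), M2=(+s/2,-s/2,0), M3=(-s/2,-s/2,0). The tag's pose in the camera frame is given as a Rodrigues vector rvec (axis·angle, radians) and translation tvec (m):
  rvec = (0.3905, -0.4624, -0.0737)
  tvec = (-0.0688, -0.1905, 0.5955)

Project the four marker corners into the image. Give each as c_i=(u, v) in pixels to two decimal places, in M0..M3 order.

Intrinsics K: fx=877.3, fy=407.2, cx=324.0, cy=247.8
Marker side s = 0.104 m; corners in marker frame (Z=0):
  M0 = (-0.0520, +0.0520, 0)
  M1 = (+0.0520, +0.0520, 0)
  M2 = (+0.0520, -0.0520, 0)
  M3 = (-0.0520, -0.0520, 0)
rvec = (0.3905, -0.4624, -0.0737), |rvec| = θ = 0.60970 rad = 34.933°
Rodrigues: sinθ=0.57262, 1−cosθ=0.18018; R = I + sinθ·[k]× + (1−cosθ)·[k]×²:
    [+0.89373 -0.01830 -0.44823]
    [-0.15674 +0.92345 -0.35023]
    [+0.42033 +0.38327 +0.82245]
t = (-0.0688, -0.1905, 0.5955) m
M0: Pc = R·M0+t = (-0.11623, -0.13433, +0.59357); u = 877.3·(-0.11623)/0.59357 + 324.0 = 152.2184, v = 407.2·(-0.13433)/0.59357 + 247.8 = 155.6477
M1: Pc = R·M1+t = (-0.02328, -0.15063, +0.63729); u = 877.3·(-0.02328)/0.63729 + 324.0 = 291.9555, v = 407.2·(-0.15063)/0.63729 + 247.8 = 151.5532
M2: Pc = R·M2+t = (-0.02137, -0.24667, +0.59743); u = 877.3·(-0.02137)/0.59743 + 324.0 = 292.6128, v = 407.2·(-0.24667)/0.59743 + 247.8 = 79.6723
M3: Pc = R·M3+t = (-0.11432, -0.23037, +0.55371); u = 877.3·(-0.11432)/0.55371 + 324.0 = 142.8683, v = 407.2·(-0.23037)/0.55371 + 247.8 = 78.3866

c0=(152.22, 155.65) c1=(291.96, 151.55) c2=(292.61, 79.67) c3=(142.87, 78.39)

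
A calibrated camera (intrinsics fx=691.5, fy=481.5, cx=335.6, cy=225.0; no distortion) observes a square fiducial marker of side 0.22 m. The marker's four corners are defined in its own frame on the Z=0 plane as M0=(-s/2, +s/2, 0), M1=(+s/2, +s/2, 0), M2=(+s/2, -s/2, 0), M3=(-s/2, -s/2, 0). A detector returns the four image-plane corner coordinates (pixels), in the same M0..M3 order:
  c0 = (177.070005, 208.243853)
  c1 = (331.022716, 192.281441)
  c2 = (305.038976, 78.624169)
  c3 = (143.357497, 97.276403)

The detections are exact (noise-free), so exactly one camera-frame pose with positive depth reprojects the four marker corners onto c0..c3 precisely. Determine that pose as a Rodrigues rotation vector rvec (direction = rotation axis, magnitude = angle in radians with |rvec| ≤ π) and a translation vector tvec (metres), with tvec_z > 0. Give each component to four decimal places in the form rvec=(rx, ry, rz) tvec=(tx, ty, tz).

Intrinsics K: fx=691.5, fy=481.5, cx=335.6, cy=225.0
Marker side s = 0.22 m; corners in marker frame (Z=0):
  M0 = (-0.1100, +0.1100, 0)
  M1 = (+0.1100, +0.1100, 0)
  M2 = (+0.1100, -0.1100, 0)
  M3 = (-0.1100, -0.1100, 0)
Detected image corners:
  c0 = (177.070005, 208.243853) px
  c1 = (331.022716, 192.281441) px
  c2 = (305.038976, 78.624169) px
  c3 = (143.357497, 97.276403) px
Planar DLT: solve 8×8 A·h = b for H (H[2,2]=1):
  H  [+699.57027 +192.31935 +238.88140]
  H  [-88.95075 +544.51526 +145.63513]
  H  [-0.07245 +0.23631 +1.00000]
B = K⁻¹H; ‖b₁‖=1.060127, ‖b₂‖=1.060127; λ = 2/(‖b₁‖+‖b₂‖) = 0.943284, sign → tz>0 ⇒ λ=+0.943284
r₁ = λ·B[:,0] = (+0.98746,-0.14233,-0.06834); r₂ = λ·B[:,1] = (+0.15417,+0.96257,+0.22290)
r₃ = r₁×r₂ = (+0.03405,-0.23064,+0.97244); SVD([r₁ r₂ r₃]) → R = UVᵀ:
  R  [+0.98746 +0.15417 +0.03405]
  R  [-0.14233 +0.96257 -0.23064]
  R  [-0.06834 +0.22290 +0.97244]
t = (-0.13194, -0.15548, +0.94328) m
tr R = 2.922473; θ = arccos((tr R − 1)/2) = 0.279343 rad = 16.005°
axis k = ((R−Rᵀ)₃₂, (R−Rᵀ)₁₃, (R−Rᵀ)₂₁) / (2 sinθ) = (+0.822464, +0.185679, -0.537658)
rvec = θ·k = (+0.229750, +0.051868, -0.150191)

rvec=(0.2297, 0.0519, -0.1502) tvec=(-0.1319, -0.1555, 0.9433)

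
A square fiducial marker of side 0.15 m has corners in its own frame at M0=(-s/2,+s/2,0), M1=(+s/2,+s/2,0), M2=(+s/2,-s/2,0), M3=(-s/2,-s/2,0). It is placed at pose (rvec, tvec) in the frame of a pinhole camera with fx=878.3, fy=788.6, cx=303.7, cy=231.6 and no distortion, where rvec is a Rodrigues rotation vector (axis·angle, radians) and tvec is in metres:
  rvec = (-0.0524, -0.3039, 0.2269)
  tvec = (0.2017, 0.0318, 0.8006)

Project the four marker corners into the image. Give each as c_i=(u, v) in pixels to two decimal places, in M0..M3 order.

c0=(435.62, 321.03) c1=(578.55, 349.49) c2=(608.25, 208.77) c3=(469.30, 172.96)

Intrinsics K: fx=878.3, fy=788.6, cx=303.7, cy=231.6
Marker side s = 0.15 m; corners in marker frame (Z=0):
  M0 = (-0.0750, +0.0750, 0)
  M1 = (+0.0750, +0.0750, 0)
  M2 = (+0.0750, -0.0750, 0)
  M3 = (-0.0750, -0.0750, 0)
rvec = (-0.0524, -0.3039, 0.2269), |rvec| = θ = 0.38286 rad = 21.936°
Rodrigues: sinθ=0.37358, 1−cosθ=0.07240; R = I + sinθ·[k]× + (1−cosθ)·[k]×²:
    [+0.92895 -0.21353 -0.30240]
    [+0.22926 +0.97321 +0.01707]
    [+0.29066 -0.08519 +0.95303]
t = (0.2017, 0.0318, 0.8006) m
M0: Pc = R·M0+t = (+0.11601, +0.08760, +0.77241); u = 878.3·(+0.11601)/0.77241 + 303.7 = 435.6176, v = 788.6·(+0.08760)/0.77241 + 231.6 = 321.0323
M1: Pc = R·M1+t = (+0.25536, +0.12199, +0.81601); u = 878.3·(+0.25536)/0.81601 + 303.7 = 578.5493, v = 788.6·(+0.12199)/0.81601 + 231.6 = 349.4882
M2: Pc = R·M2+t = (+0.28739, -0.02400, +0.82879); u = 878.3·(+0.28739)/0.82879 + 303.7 = 608.2549, v = 788.6·(-0.02400)/0.82879 + 231.6 = 208.7672
M3: Pc = R·M3+t = (+0.14804, -0.05839, +0.78519); u = 878.3·(+0.14804)/0.78519 + 303.7 = 469.2987, v = 788.6·(-0.05839)/0.78519 + 231.6 = 172.9606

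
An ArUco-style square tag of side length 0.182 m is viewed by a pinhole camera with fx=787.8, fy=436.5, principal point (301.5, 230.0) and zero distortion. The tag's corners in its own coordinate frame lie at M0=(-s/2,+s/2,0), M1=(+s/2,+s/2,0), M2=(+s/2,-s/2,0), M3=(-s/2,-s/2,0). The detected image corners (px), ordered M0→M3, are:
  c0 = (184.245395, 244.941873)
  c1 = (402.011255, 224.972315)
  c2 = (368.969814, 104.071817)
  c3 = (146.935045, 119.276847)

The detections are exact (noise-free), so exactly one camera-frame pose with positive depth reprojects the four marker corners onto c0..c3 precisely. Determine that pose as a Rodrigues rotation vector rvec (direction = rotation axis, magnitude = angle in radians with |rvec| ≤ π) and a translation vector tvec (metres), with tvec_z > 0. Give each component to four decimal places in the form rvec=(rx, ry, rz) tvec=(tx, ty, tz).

Intrinsics K: fx=787.8, fy=436.5, cx=301.5, cy=230.0
Marker side s = 0.182 m; corners in marker frame (Z=0):
  M0 = (-0.0910, +0.0910, 0)
  M1 = (+0.0910, +0.0910, 0)
  M2 = (+0.0910, -0.0910, 0)
  M3 = (-0.0910, -0.0910, 0)
Detected image corners:
  c0 = (184.245395, 244.941873) px
  c1 = (402.011255, 224.972315) px
  c2 = (368.969814, 104.071817) px
  c3 = (146.935045, 119.276847) px
Planar DLT: solve 8×8 A·h = b for H (H[2,2]=1):
  H  [+1269.47162 +212.62070 +277.88021]
  H  [-58.15775 +689.43119 +173.53636]
  H  [+0.22249 +0.07107 +1.00000]
B = K⁻¹H; ‖b₁‖=1.562601, ‖b₂‖=1.562601; λ = 2/(‖b₁‖+‖b₂‖) = 0.639959, sign → tz>0 ⇒ λ=+0.639959
r₁ = λ·B[:,0] = (+0.97675,-0.16029,+0.14238); r₂ = λ·B[:,1] = (+0.15531,+0.98682,+0.04548)
r₃ = r₁×r₂ = (-0.14780,-0.02231,+0.98877); SVD([r₁ r₂ r₃]) → R = UVᵀ:
  R  [+0.97675 +0.15531 -0.14780]
  R  [-0.16029 +0.98682 -0.02231]
  R  [+0.14238 +0.04548 +0.98877]
t = (-0.01919, -0.08278, +0.63996) m
tr R = 2.952331; θ = arccos((tr R − 1)/2) = 0.218769 rad = 12.535°
axis k = ((R−Rᵀ)₃₂, (R−Rᵀ)₁₃, (R−Rᵀ)₂₁) / (2 sinθ) = (+0.156198, -0.668527, -0.727099)
rvec = θ·k = (+0.034171, -0.146253, -0.159067)

rvec=(0.0342, -0.1463, -0.1591) tvec=(-0.0192, -0.0828, 0.6400)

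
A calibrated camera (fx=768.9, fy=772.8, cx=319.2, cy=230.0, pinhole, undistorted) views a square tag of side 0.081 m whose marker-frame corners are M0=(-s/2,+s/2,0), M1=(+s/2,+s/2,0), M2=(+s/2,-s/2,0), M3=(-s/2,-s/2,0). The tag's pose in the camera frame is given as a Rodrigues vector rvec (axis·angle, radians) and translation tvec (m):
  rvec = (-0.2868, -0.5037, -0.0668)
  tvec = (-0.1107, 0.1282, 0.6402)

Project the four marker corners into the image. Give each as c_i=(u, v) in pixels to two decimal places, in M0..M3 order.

Intrinsics K: fx=768.9, fy=772.8, cx=319.2, cy=230.0
Marker side s = 0.081 m; corners in marker frame (Z=0):
  M0 = (-0.0405, +0.0405, 0)
  M1 = (+0.0405, +0.0405, 0)
  M2 = (+0.0405, -0.0405, 0)
  M3 = (-0.0405, -0.0405, 0)
rvec = (-0.2868, -0.5037, -0.0668), |rvec| = θ = 0.58346 rad = 33.430°
Rodrigues: sinθ=0.55092, 1−cosθ=0.16544; R = I + sinθ·[k]× + (1−cosθ)·[k]×²:
    [+0.87453 +0.13328 -0.46629]
    [+0.00713 +0.95786 +0.28715]
    [+0.48491 -0.25445 +0.83673]
t = (-0.1107, 0.1282, 0.6402) m
M0: Pc = R·M0+t = (-0.14072, +0.16670, +0.61026); u = 768.9·(-0.14072)/0.61026 + 319.2 = 141.8969, v = 772.8·(+0.16670)/0.61026 + 230.0 = 441.1069
M1: Pc = R·M1+t = (-0.06988, +0.16728, +0.64953); u = 768.9·(-0.06988)/0.64953 + 319.2 = 236.4737, v = 772.8·(+0.16728)/0.64953 + 230.0 = 429.0282
M2: Pc = R·M2+t = (-0.08068, +0.08970, +0.67014); u = 768.9·(-0.08068)/0.67014 + 319.2 = 226.6315, v = 772.8·(+0.08970)/0.67014 + 230.0 = 333.4355
M3: Pc = R·M3+t = (-0.15152, +0.08912, +0.63087); u = 768.9·(-0.15152)/0.63087 + 319.2 = 134.5318, v = 772.8·(+0.08912)/0.63087 + 230.0 = 339.1679

c0=(141.90, 441.11) c1=(236.47, 429.03) c2=(226.63, 333.44) c3=(134.53, 339.17)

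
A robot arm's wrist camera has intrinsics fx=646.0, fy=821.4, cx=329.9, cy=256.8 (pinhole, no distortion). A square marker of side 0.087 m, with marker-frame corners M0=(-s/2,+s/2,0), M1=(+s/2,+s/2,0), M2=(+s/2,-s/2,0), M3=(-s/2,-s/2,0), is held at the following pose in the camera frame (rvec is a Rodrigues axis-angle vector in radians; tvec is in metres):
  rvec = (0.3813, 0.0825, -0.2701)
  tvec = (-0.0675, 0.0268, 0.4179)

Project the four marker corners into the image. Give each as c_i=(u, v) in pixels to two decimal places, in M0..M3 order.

Intrinsics K: fx=646.0, fy=821.4, cx=329.9, cy=256.8
Marker side s = 0.087 m; corners in marker frame (Z=0):
  M0 = (-0.0435, +0.0435, 0)
  M1 = (+0.0435, +0.0435, 0)
  M2 = (+0.0435, -0.0435, 0)
  M3 = (-0.0435, -0.0435, 0)
rvec = (0.3813, 0.0825, -0.2701), |rvec| = θ = 0.47450 rad = 27.187°
Rodrigues: sinθ=0.45689, 1−cosθ=0.11048; R = I + sinθ·[k]× + (1−cosθ)·[k]×²:
    [+0.96086 +0.27551 +0.02890]
    [-0.24464 +0.89286 -0.37809]
    [-0.12997 +0.35622 +0.92532]
t = (-0.0675, 0.0268, 0.4179) m
M0: Pc = R·M0+t = (-0.09731, +0.07628, +0.43905); u = 646.0·(-0.09731)/0.43905 + 329.9 = 186.7180, v = 821.4·(+0.07628)/0.43905 + 256.8 = 399.5118
M1: Pc = R·M1+t = (-0.01372, +0.05500, +0.42774); u = 646.0·(-0.01372)/0.42774 + 329.9 = 309.1828, v = 821.4·(+0.05500)/0.42774 + 256.8 = 362.4127
M2: Pc = R·M2+t = (-0.03769, -0.02268, +0.39675); u = 646.0·(-0.03769)/0.39675 + 329.9 = 268.5365, v = 821.4·(-0.02268)/0.39675 + 256.8 = 209.8423
M3: Pc = R·M3+t = (-0.12128, -0.00140, +0.40806); u = 646.0·(-0.12128)/0.40806 + 329.9 = 137.8971, v = 821.4·(-0.00140)/0.40806 + 256.8 = 253.9869

c0=(186.72, 399.51) c1=(309.18, 362.41) c2=(268.54, 209.84) c3=(137.90, 253.99)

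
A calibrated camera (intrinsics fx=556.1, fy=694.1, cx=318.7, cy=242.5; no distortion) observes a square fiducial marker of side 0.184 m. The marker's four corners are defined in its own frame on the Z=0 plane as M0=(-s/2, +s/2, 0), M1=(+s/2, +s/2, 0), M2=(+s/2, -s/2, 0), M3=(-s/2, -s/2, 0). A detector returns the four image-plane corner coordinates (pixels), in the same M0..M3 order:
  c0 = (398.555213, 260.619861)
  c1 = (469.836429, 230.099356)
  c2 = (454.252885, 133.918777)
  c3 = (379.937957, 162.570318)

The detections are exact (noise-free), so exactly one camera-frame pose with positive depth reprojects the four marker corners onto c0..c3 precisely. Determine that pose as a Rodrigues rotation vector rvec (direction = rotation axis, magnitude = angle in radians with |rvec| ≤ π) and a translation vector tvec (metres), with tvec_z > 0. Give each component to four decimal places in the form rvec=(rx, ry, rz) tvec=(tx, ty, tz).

Intrinsics K: fx=556.1, fy=694.1, cx=318.7, cy=242.5
Marker side s = 0.184 m; corners in marker frame (Z=0):
  M0 = (-0.0920, +0.0920, 0)
  M1 = (+0.0920, +0.0920, 0)
  M2 = (+0.0920, -0.0920, 0)
  M3 = (-0.0920, -0.0920, 0)
Detected image corners:
  c0 = (398.555213, 260.619861) px
  c1 = (469.836429, 230.099356) px
  c2 = (454.252885, 133.918777) px
  c3 = (379.937957, 162.570318) px
Planar DLT: solve 8×8 A·h = b for H (H[2,2]=1):
  H  [+464.45195 +173.01860 +426.33632]
  H  [-129.00037 +564.80701 +197.42338]
  H  [+0.16200 +0.18843 +1.00000]
B = K⁻¹H; ‖b₁‖=0.797569, ‖b₂‖=0.797569; λ = 2/(‖b₁‖+‖b₂‖) = 1.253810, sign → tz>0 ⇒ λ=+1.253810
r₁ = λ·B[:,0] = (+0.93077,-0.30399,+0.20311); r₂ = λ·B[:,1] = (+0.25470,+0.93772,+0.23626)
r₃ = r₁×r₂ = (-0.26228,-0.16817,+0.95023); SVD([r₁ r₂ r₃]) → R = UVᵀ:
  R  [+0.93077 +0.25470 -0.26228]
  R  [-0.30399 +0.93772 -0.16817]
  R  [+0.20311 +0.23626 +0.95023]
t = (+0.24268, -0.08143, +1.25381) m
tr R = 2.818714; θ = arccos((tr R − 1)/2) = 0.429060 rad = 24.583°
axis k = ((R−Rᵀ)₃₂, (R−Rᵀ)₁₃, (R−Rᵀ)₂₁) / (2 sinθ) = (+0.486067, -0.559346, -0.671470)
rvec = θ·k = (+0.208552, -0.239993, -0.288101)

rvec=(0.2086, -0.2400, -0.2881) tvec=(0.2427, -0.0814, 1.2538)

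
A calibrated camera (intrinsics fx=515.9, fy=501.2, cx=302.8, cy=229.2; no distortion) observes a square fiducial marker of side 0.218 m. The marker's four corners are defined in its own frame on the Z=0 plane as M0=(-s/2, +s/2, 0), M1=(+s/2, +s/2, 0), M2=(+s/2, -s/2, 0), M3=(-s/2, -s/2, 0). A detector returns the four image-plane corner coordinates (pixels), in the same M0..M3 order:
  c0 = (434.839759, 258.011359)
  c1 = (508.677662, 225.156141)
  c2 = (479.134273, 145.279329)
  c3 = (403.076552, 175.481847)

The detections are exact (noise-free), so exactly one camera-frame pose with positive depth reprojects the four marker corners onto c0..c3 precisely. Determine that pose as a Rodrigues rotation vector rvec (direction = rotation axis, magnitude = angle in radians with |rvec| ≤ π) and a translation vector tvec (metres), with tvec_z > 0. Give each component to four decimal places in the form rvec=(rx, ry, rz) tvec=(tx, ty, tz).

rvec=(0.0379, -0.2342, -0.3828) tvec=(0.3755, -0.0706, 1.2542)

Intrinsics K: fx=515.9, fy=501.2, cx=302.8, cy=229.2
Marker side s = 0.218 m; corners in marker frame (Z=0):
  M0 = (-0.1090, +0.1090, 0)
  M1 = (+0.1090, +0.1090, 0)
  M2 = (+0.1090, -0.1090, 0)
  M3 = (-0.1090, -0.1090, 0)
Detected image corners:
  c0 = (434.839759, 258.011359) px
  c1 = (508.677662, 225.156141) px
  c2 = (479.134273, 145.279329) px
  c3 = (403.076552, 175.481847) px
Planar DLT: solve 8×8 A·h = b for H (H[2,2]=1):
  H  [+423.56326 +169.88826 +457.25373]
  H  [-109.53119 +385.30989 +200.96655]
  H  [+0.17484 +0.06436 +1.00000]
B = K⁻¹H; ‖b₁‖=0.797348, ‖b₂‖=0.797348; λ = 2/(‖b₁‖+‖b₂‖) = 1.254158, sign → tz>0 ⇒ λ=+1.254158
r₁ = λ·B[:,0] = (+0.90099,-0.37436,+0.21927); r₂ = λ·B[:,1] = (+0.36563,+0.92726,+0.08071)
r₃ = r₁×r₂ = (-0.23354,+0.00745,+0.97232); SVD([r₁ r₂ r₃]) → R = UVᵀ:
  R  [+0.90099 +0.36563 -0.23354]
  R  [-0.37436 +0.92726 +0.00745]
  R  [+0.21927 +0.08071 +0.97232]
t = (+0.37548, -0.07065, +1.25416) m
tr R = 2.800561; θ = arccos((tr R − 1)/2) = 0.450383 rad = 25.805°
axis k = ((R−Rᵀ)₃₂, (R−Rᵀ)₁₃, (R−Rᵀ)₂₁) / (2 sinθ) = (+0.084146, -0.520103, -0.849948)
rvec = θ·k = (+0.037898, -0.234246, -0.382803)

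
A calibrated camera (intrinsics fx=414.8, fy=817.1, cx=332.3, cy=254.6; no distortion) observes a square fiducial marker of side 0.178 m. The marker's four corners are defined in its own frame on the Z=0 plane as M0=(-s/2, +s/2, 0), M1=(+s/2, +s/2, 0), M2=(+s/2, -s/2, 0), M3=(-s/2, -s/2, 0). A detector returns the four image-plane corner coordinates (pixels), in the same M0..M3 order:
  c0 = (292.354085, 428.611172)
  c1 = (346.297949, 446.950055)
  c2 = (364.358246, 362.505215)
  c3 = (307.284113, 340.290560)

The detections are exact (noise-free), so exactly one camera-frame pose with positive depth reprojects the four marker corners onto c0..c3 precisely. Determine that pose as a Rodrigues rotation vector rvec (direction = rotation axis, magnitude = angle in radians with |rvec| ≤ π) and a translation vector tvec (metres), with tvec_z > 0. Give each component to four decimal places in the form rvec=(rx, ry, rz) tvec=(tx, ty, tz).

rvec=(0.5167, -0.1535, 0.2675) tvec=(-0.0141, 0.2205, 1.2731)

Intrinsics K: fx=414.8, fy=817.1, cx=332.3, cy=254.6
Marker side s = 0.178 m; corners in marker frame (Z=0):
  M0 = (-0.0890, +0.0890, 0)
  M1 = (+0.0890, +0.0890, 0)
  M2 = (+0.0890, -0.0890, 0)
  M3 = (-0.0890, -0.0890, 0)
Detected image corners:
  c0 = (292.354085, 428.611172) px
  c1 = (346.297949, 446.950055) px
  c2 = (364.358246, 362.505215) px
  c3 = (307.284113, 340.290560) px
Planar DLT: solve 8×8 A·h = b for H (H[2,2]=1):
  H  [+365.97570 +27.14875 +327.71514]
  H  [+179.10570 +629.62270 +396.14671]
  H  [+0.16611 +0.36617 +1.00000]
B = K⁻¹H; ‖b₁‖=0.785468, ‖b₂‖=0.785468; λ = 2/(‖b₁‖+‖b₂‖) = 1.273126, sign → tz>0 ⇒ λ=+1.273126
r₁ = λ·B[:,0] = (+0.95385,+0.21317,+0.21148); r₂ = λ·B[:,1] = (-0.29014,+0.83576,+0.46618)
r₃ = r₁×r₂ = (-0.07737,-0.50603,+0.85904); SVD([r₁ r₂ r₃]) → R = UVᵀ:
  R  [+0.95385 -0.29014 -0.07737]
  R  [+0.21317 +0.83576 -0.50603]
  R  [+0.21148 +0.46618 +0.85904]
t = (-0.01407, +0.22054, +1.27313) m
tr R = 2.648651; θ = arccos((tr R − 1)/2) = 0.601786 rad = 34.480°
axis k = ((R−Rᵀ)₃₂, (R−Rᵀ)₁₃, (R−Rᵀ)₂₁) / (2 sinθ) = (+0.858668, -0.255119, +0.444526)
rvec = θ·k = (+0.516735, -0.153527, +0.267510)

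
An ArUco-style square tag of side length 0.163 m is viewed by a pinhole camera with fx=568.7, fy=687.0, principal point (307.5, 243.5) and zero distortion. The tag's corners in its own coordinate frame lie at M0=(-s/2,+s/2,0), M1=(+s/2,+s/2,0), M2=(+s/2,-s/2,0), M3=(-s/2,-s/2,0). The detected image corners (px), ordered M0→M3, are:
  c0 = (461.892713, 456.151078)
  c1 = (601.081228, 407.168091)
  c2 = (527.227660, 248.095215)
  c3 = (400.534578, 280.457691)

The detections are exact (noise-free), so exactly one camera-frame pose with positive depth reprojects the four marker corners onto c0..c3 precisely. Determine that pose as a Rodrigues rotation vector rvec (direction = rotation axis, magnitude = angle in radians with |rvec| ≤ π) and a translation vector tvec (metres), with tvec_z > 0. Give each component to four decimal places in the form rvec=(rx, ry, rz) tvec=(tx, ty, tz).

rvec=(-0.5362, -0.2017, -0.2467) tvec=(0.2027, 0.0868, 0.6059)

Intrinsics K: fx=568.7, fy=687.0, cx=307.5, cy=243.5
Marker side s = 0.163 m; corners in marker frame (Z=0):
  M0 = (-0.0815, +0.0815, 0)
  M1 = (+0.0815, +0.0815, 0)
  M2 = (+0.0815, -0.0815, 0)
  M3 = (-0.0815, -0.0815, 0)
Detected image corners:
  c0 = (461.892713, 456.151078) px
  c1 = (601.081228, 407.168091) px
  c2 = (527.227660, 248.095215) px
  c3 = (400.534578, 280.457691) px
Planar DLT: solve 8×8 A·h = b for H (H[2,2]=1):
  H  [+1020.89261 +23.41970 +497.77215]
  H  [-100.98070 +750.62886 +341.89482]
  H  [+0.41747 -0.78894 +1.00000]
B = K⁻¹H; ‖b₁‖=1.650548, ‖b₂‖=1.650549; λ = 2/(‖b₁‖+‖b₂‖) = 0.605859, sign → tz>0 ⇒ λ=+0.605859
r₁ = λ·B[:,0] = (+0.95084,-0.17870,+0.25293); r₂ = λ·B[:,1] = (+0.28340,+0.83139,-0.47799)
r₃ = r₁×r₂ = (-0.12487,+0.52617,+0.84116); SVD([r₁ r₂ r₃]) → R = UVᵀ:
  R  [+0.95084 +0.28340 -0.12487]
  R  [-0.17870 +0.83139 +0.52617]
  R  [+0.25293 -0.47799 +0.84116]
t = (+0.20270, +0.08677, +0.60586) m
tr R = 2.623391; θ = arccos((tr R − 1)/2) = 0.623747 rad = 35.738°
axis k = ((R−Rᵀ)₃₂, (R−Rᵀ)₁₃, (R−Rᵀ)₂₁) / (2 sinθ) = (-0.859605, -0.323410, -0.395582)
rvec = θ·k = (-0.536176, -0.201726, -0.246743)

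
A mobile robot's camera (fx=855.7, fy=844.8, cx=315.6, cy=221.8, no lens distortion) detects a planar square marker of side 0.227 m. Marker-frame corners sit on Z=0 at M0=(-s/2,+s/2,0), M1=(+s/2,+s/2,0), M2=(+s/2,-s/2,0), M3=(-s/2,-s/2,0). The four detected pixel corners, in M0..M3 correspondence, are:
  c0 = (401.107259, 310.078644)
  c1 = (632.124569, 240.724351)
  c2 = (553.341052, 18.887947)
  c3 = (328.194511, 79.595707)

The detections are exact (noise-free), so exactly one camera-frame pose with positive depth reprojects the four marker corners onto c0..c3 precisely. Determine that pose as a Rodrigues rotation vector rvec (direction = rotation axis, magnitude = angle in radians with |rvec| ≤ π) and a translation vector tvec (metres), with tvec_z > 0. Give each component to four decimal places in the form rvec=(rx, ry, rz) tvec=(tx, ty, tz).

rvec=(-0.1374, -0.0808, -0.2879) tvec=(0.1530, -0.0585, 0.7980)

Intrinsics K: fx=855.7, fy=844.8, cx=315.6, cy=221.8
Marker side s = 0.227 m; corners in marker frame (Z=0):
  M0 = (-0.1135, +0.1135, 0)
  M1 = (+0.1135, +0.1135, 0)
  M2 = (+0.1135, -0.1135, 0)
  M3 = (-0.1135, -0.1135, 0)
Detected image corners:
  c0 = (401.107259, 310.078644) px
  c1 = (632.124569, 240.724351) px
  c2 = (553.341052, 18.887947) px
  c3 = (328.194511, 79.595707) px
Planar DLT: solve 8×8 A·h = b for H (H[2,2]=1):
  H  [+1063.87988 +260.30179 +479.63087]
  H  [-266.02401 +970.93279 +159.87976]
  H  [+0.12396 -0.15461 +1.00000]
B = K⁻¹H; ‖b₁‖=1.253095, ‖b₂‖=1.253095; λ = 2/(‖b₁‖+‖b₂‖) = 0.798024, sign → tz>0 ⇒ λ=+0.798024
r₁ = λ·B[:,0] = (+0.95569,-0.27727,+0.09893); r₂ = λ·B[:,1] = (+0.28826,+0.94957,-0.12339)
r₃ = r₁×r₂ = (-0.05973,+0.14644,+0.98742); SVD([r₁ r₂ r₃]) → R = UVᵀ:
  R  [+0.95569 +0.28826 -0.05973]
  R  [-0.27727 +0.94957 +0.14644]
  R  [+0.09893 -0.12339 +0.98742]
t = (+0.15297, -0.05849, +0.79802) m
tr R = 2.892670; θ = arccos((tr R − 1)/2) = 0.329096 rad = 18.856°
axis k = ((R−Rᵀ)₃₂, (R−Rᵀ)₁₃, (R−Rᵀ)₂₁) / (2 sinθ) = (-0.417439, -0.245450, -0.874928)
rvec = θ·k = (-0.137377, -0.080777, -0.287935)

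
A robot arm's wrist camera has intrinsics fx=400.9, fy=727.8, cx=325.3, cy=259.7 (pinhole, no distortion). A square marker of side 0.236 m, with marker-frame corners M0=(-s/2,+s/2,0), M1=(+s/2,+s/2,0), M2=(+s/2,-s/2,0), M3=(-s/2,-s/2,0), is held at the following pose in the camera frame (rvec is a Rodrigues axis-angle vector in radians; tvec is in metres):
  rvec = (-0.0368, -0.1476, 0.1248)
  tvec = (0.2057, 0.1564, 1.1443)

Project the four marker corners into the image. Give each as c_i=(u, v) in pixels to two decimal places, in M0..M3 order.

Intrinsics K: fx=400.9, fy=727.8, cx=325.3, cy=259.7
Marker side s = 0.236 m; corners in marker frame (Z=0):
  M0 = (-0.1180, +0.1180, 0)
  M1 = (+0.1180, +0.1180, 0)
  M2 = (+0.1180, -0.1180, 0)
  M3 = (-0.1180, -0.1180, 0)
rvec = (-0.0368, -0.1476, 0.1248), |rvec| = θ = 0.19676 rad = 11.274°
Rodrigues: sinθ=0.19549, 1−cosθ=0.01930; R = I + sinθ·[k]× + (1−cosθ)·[k]×²:
    [+0.98138 -0.12129 -0.14894]
    [+0.12670 +0.99156 +0.02738]
    [+0.14436 -0.04574 +0.98847]
t = (0.2057, 0.1564, 1.1443) m
M0: Pc = R·M0+t = (+0.07559, +0.25845, +1.12187); u = 400.9·(+0.07559)/1.12187 + 325.3 = 352.3104, v = 727.8·(+0.25845)/1.12187 + 259.7 = 427.3689
M1: Pc = R·M1+t = (+0.30719, +0.28836, +1.15594); u = 400.9·(+0.30719)/1.15594 + 325.3 = 431.8393, v = 727.8·(+0.28836)/1.15594 + 259.7 = 441.2541
M2: Pc = R·M2+t = (+0.33581, +0.05435, +1.16673); u = 400.9·(+0.33581)/1.16673 + 325.3 = 440.6891, v = 727.8·(+0.05435)/1.16673 + 259.7 = 293.6011
M3: Pc = R·M3+t = (+0.10421, +0.02444, +1.13266); u = 400.9·(+0.10421)/1.13266 + 325.3 = 362.1843, v = 727.8·(+0.02444)/1.13266 + 259.7 = 275.4070

c0=(352.31, 427.37) c1=(431.84, 441.25) c2=(440.69, 293.60) c3=(362.18, 275.41)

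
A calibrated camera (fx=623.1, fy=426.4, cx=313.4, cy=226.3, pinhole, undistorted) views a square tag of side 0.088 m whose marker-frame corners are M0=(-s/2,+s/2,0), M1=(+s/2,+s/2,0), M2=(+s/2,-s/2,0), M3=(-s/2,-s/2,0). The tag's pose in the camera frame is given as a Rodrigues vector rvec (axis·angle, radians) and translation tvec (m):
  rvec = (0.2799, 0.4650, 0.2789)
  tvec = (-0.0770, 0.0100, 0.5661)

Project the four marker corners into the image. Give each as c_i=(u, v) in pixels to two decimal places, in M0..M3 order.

c0=(184.73, 252.23) c1=(260.24, 275.52) c2=(277.80, 213.23) c3=(197.41, 192.62)

Intrinsics K: fx=623.1, fy=426.4, cx=313.4, cy=226.3
Marker side s = 0.088 m; corners in marker frame (Z=0):
  M0 = (-0.0440, +0.0440, 0)
  M1 = (+0.0440, +0.0440, 0)
  M2 = (+0.0440, -0.0440, 0)
  M3 = (-0.0440, -0.0440, 0)
rvec = (0.2799, 0.4650, 0.2789), |rvec| = θ = 0.61021 rad = 34.962°
Rodrigues: sinθ=0.57304, 1−cosθ=0.18047; R = I + sinθ·[k]× + (1−cosθ)·[k]×²:
    [+0.85750 -0.19883 +0.47451]
    [+0.32499 +0.92433 -0.19999]
    [-0.39884 +0.32571 +0.85723]
t = (-0.0770, 0.0100, 0.5661) m
M0: Pc = R·M0+t = (-0.12348, +0.03637, +0.59798); u = 623.1·(-0.12348)/0.59798 + 313.4 = 184.7344, v = 426.4·(+0.03637)/0.59798 + 226.3 = 252.2348
M1: Pc = R·M1+t = (-0.04802, +0.06497, +0.56288); u = 623.1·(-0.04802)/0.56288 + 313.4 = 260.2445, v = 426.4·(+0.06497)/0.56288 + 226.3 = 275.5168
M2: Pc = R·M2+t = (-0.03052, -0.01637, +0.53422); u = 623.1·(-0.03052)/0.53422 + 313.4 = 277.8005, v = 426.4·(-0.01637)/0.53422 + 226.3 = 213.2333
M3: Pc = R·M3+t = (-0.10598, -0.04497, +0.56932); u = 623.1·(-0.10598)/0.56932 + 313.4 = 197.4066, v = 426.4·(-0.04497)/0.56932 + 226.3 = 192.6189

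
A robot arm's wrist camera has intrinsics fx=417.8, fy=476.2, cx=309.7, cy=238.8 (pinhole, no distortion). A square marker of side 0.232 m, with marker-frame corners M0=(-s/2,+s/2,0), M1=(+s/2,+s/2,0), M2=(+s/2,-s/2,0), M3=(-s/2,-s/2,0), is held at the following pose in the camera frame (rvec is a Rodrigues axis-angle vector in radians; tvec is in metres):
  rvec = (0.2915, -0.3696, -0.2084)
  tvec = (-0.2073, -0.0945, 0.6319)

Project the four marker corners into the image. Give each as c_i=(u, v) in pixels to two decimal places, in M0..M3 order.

c0=(113.68, 271.59) c1=(259.70, 228.67) c2=(231.44, 63.86) c3=(62.38, 90.22)

Intrinsics K: fx=417.8, fy=476.2, cx=309.7, cy=238.8
Marker side s = 0.232 m; corners in marker frame (Z=0):
  M0 = (-0.1160, +0.1160, 0)
  M1 = (+0.1160, +0.1160, 0)
  M2 = (+0.1160, -0.1160, 0)
  M3 = (-0.1160, -0.1160, 0)
rvec = (0.2915, -0.3696, -0.2084), |rvec| = θ = 0.51479 rad = 29.495°
Rodrigues: sinθ=0.49235, 1−cosθ=0.12960; R = I + sinθ·[k]× + (1−cosθ)·[k]×²:
    [+0.91195 +0.14663 -0.38320]
    [-0.25201 +0.93720 -0.24113]
    [+0.32378 +0.31646 +0.89164]
t = (-0.2073, -0.0945, 0.6319) m
M0: Pc = R·M0+t = (-0.29608, +0.04345, +0.63105); u = 417.8·(-0.29608)/0.63105 + 309.7 = 113.6758, v = 476.2·(+0.04345)/0.63105 + 238.8 = 271.5868
M1: Pc = R·M1+t = (-0.08450, -0.01502, +0.70617); u = 417.8·(-0.08450)/0.70617 + 309.7 = 259.7033, v = 476.2·(-0.01502)/0.70617 + 238.8 = 228.6733
M2: Pc = R·M2+t = (-0.11852, -0.23245, +0.63275); u = 417.8·(-0.11852)/0.63275 + 309.7 = 231.4406, v = 476.2·(-0.23245)/0.63275 + 238.8 = 63.8618
M3: Pc = R·M3+t = (-0.33010, -0.17398, +0.55763); u = 417.8·(-0.33010)/0.55763 + 309.7 = 62.3794, v = 476.2·(-0.17398)/0.55763 + 238.8 = 90.2240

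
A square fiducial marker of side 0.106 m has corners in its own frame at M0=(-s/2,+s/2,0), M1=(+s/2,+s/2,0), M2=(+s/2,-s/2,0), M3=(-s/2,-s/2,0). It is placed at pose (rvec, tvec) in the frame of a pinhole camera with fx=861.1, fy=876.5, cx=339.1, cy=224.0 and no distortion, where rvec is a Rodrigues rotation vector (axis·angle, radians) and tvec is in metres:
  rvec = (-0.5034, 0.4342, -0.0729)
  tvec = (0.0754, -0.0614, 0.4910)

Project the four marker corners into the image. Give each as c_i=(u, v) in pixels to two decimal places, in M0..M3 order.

c0=(384.03, 213.46) c1=(574.09, 176.41) c2=(556.83, 17.38) c3=(386.16, 62.99)

Intrinsics K: fx=861.1, fy=876.5, cx=339.1, cy=224.0
Marker side s = 0.106 m; corners in marker frame (Z=0):
  M0 = (-0.0530, +0.0530, 0)
  M1 = (+0.0530, +0.0530, 0)
  M2 = (+0.0530, -0.0530, 0)
  M3 = (-0.0530, -0.0530, 0)
rvec = (-0.5034, 0.4342, -0.0729), |rvec| = θ = 0.66877 rad = 38.318°
Rodrigues: sinθ=0.62002, 1−cosθ=0.21542; R = I + sinθ·[k]× + (1−cosθ)·[k]×²:
    [+0.90664 -0.03769 +0.42022]
    [-0.17286 +0.87539 +0.45146]
    [-0.38487 -0.48195 +0.78714]
t = (0.0754, -0.0614, 0.4910) m
M0: Pc = R·M0+t = (+0.02535, -0.00584, +0.48585); u = 861.1·(+0.02535)/0.48585 + 339.1 = 384.0301, v = 876.5·(-0.00584)/0.48585 + 224.0 = 213.4593
M1: Pc = R·M1+t = (+0.12145, -0.02417, +0.44506); u = 861.1·(+0.12145)/0.44506 + 339.1 = 574.0900, v = 876.5·(-0.02417)/0.44506 + 224.0 = 176.4071
M2: Pc = R·M2+t = (+0.12545, -0.11696, +0.49615); u = 861.1·(+0.12545)/0.49615 + 339.1 = 556.8274, v = 876.5·(-0.11696)/0.49615 + 224.0 = 17.3811
M3: Pc = R·M3+t = (+0.02935, -0.09863, +0.53694); u = 861.1·(+0.02935)/0.53694 + 339.1 = 386.1621, v = 876.5·(-0.09863)/0.53694 + 224.0 = 62.9907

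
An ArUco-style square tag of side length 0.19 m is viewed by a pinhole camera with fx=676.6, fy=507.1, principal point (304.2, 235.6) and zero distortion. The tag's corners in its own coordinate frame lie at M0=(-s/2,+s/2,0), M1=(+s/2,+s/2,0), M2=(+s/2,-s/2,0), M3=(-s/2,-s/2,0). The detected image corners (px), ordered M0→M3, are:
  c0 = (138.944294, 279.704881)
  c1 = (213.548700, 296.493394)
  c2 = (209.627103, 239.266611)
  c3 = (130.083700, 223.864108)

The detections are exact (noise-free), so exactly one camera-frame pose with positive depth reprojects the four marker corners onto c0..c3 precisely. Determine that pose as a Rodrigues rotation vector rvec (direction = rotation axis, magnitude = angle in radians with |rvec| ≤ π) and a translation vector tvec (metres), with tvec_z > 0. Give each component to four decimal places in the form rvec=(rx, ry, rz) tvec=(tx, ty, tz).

rvec=(0.5203, 0.3906, 0.1346) tvec=(-0.2780, 0.0703, 1.4260)

Intrinsics K: fx=676.6, fy=507.1, cx=304.2, cy=235.6
Marker side s = 0.19 m; corners in marker frame (Z=0):
  M0 = (-0.0950, +0.0950, 0)
  M1 = (+0.0950, +0.0950, 0)
  M2 = (+0.0950, -0.0950, 0)
  M3 = (-0.0950, -0.0950, 0)
Detected image corners:
  c0 = (138.944294, 279.704881) px
  c1 = (213.548700, 296.493394) px
  c2 = (209.627103, 239.266611) px
  c3 = (130.083700, 223.864108) px
Planar DLT: solve 8×8 A·h = b for H (H[2,2]=1):
  H  [+365.32407 +95.59444 +172.31528]
  H  [+24.94570 +390.06623 +260.61304]
  H  [-0.23050 +0.35638 +1.00000]
B = K⁻¹H; ‖b₁‖=0.701242, ‖b₂‖=0.701242; λ = 2/(‖b₁‖+‖b₂‖) = 1.426041, sign → tz>0 ⇒ λ=+1.426041
r₁ = λ·B[:,0] = (+0.91776,+0.22287,-0.32870); r₂ = λ·B[:,1] = (-0.02701,+0.86081,+0.50822)
r₃ = r₁×r₂ = (+0.39621,-0.45754,+0.79603); SVD([r₁ r₂ r₃]) → R = UVᵀ:
  R  [+0.91776 -0.02701 +0.39621]
  R  [+0.22287 +0.86081 -0.45754]
  R  [-0.32870 +0.50822 +0.79603]
t = (-0.27797, +0.07034, +1.42604) m
tr R = 2.574602; θ = arccos((tr R − 1)/2) = 0.664377 rad = 38.066°
axis k = ((R−Rᵀ)₃₂, (R−Rᵀ)₁₃, (R−Rᵀ)₂₁) / (2 sinθ) = (+0.783172, +0.587859, +0.202638)
rvec = θ·k = (+0.520322, +0.390561, +0.134628)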